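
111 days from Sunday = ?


Saturday

Start: Sunday (index 6)
(6 + 111) mod 7
= 117 mod 7
= 5
Index 5 → Saturday


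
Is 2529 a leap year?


Rules: divisible by 4 AND (not by 100 OR by 400)
2529 ÷ 4 = 632 remainder 1 → not divisible by 4
Not divisible by 4 → not a leap year

No


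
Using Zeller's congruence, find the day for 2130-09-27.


Wednesday

Zeller's congruence:
q=27, m=9, k=30, j=21
h = (27 + ⌊13×10/5⌋ + 30 + ⌊30/4⌋ + ⌊21/4⌋ - 2×21) mod 7
= (27 + 26 + 30 + 7 + 5 - 42) mod 7
= 53 mod 7 = 4
h=4 → Wednesday


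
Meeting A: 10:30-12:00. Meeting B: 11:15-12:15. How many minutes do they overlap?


45 minutes

Meeting A: 630-720 (in minutes from midnight)
Meeting B: 675-735
Overlap start = max(630, 675) = 675
Overlap end = min(720, 735) = 720
Overlap = max(0, 720 - 675) = 45 min


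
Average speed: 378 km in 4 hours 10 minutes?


Distance: 378 km
Time: 4h 10m = 250 min = 250/60 = 25/6 hours
Speed = 378 ÷ (25/6) = 378 × 6 / 25 = 2268/25 ≈ 90.7 km/h

90.7 km/h


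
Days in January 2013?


Month: January (month 1)
January has 31 days

31 days


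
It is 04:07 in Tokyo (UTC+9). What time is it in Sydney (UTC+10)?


Time difference = UTC+10 - UTC+9 = +1 hours
New hour = (4 + 1) mod 24
= 5 mod 24 = 5
Minutes unchanged → 05:07

05:07


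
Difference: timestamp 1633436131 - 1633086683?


Difference = 1633436131 - 1633086683 = 349448 seconds
In hours: 349448 / 3600 ≈ 97.1
In days: 349448 / 86400 ≈ 4.04

349448 seconds (97.1 hours / 4.04 days)


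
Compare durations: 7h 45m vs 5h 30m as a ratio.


Duration 1: 465 minutes
Duration 2: 330 minutes
Ratio = 465:330
GCD = 15
Simplified = 31:22
As a decimal: 31/22 ≈ 1.41

31:22 (1.41)


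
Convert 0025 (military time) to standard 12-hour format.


12:25 AM

Hour: 0
0 → 12 AM (midnight)


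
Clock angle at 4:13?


Hour hand = 4×30 + 13×0.5 = 126.5°
Minute hand = 13×6 = 78°
Difference = |126.5 - 78| = 48.5°

48.5°


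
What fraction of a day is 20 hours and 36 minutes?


0.8583 (85.83%)

Total minutes: 20×60 + 36 = 1236
Day = 24×60 = 1440 minutes
Fraction = 1236/1440 ≈ 0.8583
As a percentage: 1236/1440 × 100 ≈ 85.83%


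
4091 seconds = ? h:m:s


1h 8m 11s

Hours: 4091 ÷ 3600 = 1 remainder 491
Minutes: 491 ÷ 60 = 8 remainder 11
Seconds: 11


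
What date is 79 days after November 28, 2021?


Start: November 28, 2021
Add 79 days
November 28 → December 1: 30 - 28 + 1 = 3 days (79 - 3 = 76 left)
December 1 → January 1: 31 - 1 + 1 = 31 days (76 - 31 = 45 left)
January 1 → February 1: 31 - 1 + 1 = 31 days (45 - 31 = 14 left)
February 1 + 14 = February 15, 2022

February 15, 2022


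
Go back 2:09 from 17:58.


Start: 1078 minutes from midnight
Subtract: 129 minutes
Remaining: 1078 - 129 = 949
Hours: 15, Minutes: 49

15:49


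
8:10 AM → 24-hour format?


08:10

Input: 8:10 AM
AM hour stays: 8


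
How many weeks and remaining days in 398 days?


56 weeks 6 days

Weeks: 398 ÷ 7 = 56 remainder 6


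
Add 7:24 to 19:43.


Start: 1183 minutes from midnight
Add: 444 minutes
Total: 1627 minutes
Hours: 1627 ÷ 60 = 27 remainder 7
27 ≥ 24 → 27 - 24 = 3 (next day)

03:07 (next day)


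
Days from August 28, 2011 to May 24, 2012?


From August 28, 2011 to May 24, 2012
Rest of August 2011: 31 - 28 = 3
Full months: September 30, October 31, November 30, December 31, January 31, February 2012 29, March 31, April 30
Days into May 2012: 24
Total = 3 + 30 + 31 + 30 + 31 + 31 + 29 + 31 + 30 + 24 = 270 days

270 days


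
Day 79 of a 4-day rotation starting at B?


Shifts: A, B, C, D
Start: B (index 1)
Day 79: (1 + 79 - 1) mod 4
= 79 mod 4
= 3
Index 3 → shift D

Shift D


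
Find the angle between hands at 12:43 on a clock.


Hour hand (12 ≡ 0 on the dial): 0×30 + 43×0.5 = 21.5°
Minute hand = 43×6 = 258°
Difference = |21.5 - 258| = 236.5°
Since > 180°: 360 - 236.5 = 123.5°

123.5°


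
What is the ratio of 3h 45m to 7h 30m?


Duration 1: 225 minutes
Duration 2: 450 minutes
Ratio = 225:450
GCD = 225
Simplified = 1:2
As a decimal: 1/2 = 0.50

1:2 (0.50)


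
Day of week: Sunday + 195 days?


Start: Sunday (index 6)
(6 + 195) mod 7
= 201 mod 7
= 5
Index 5 → Saturday

Saturday


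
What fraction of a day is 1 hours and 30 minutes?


0.0625 (6.25%)

Total minutes: 1×60 + 30 = 90
Day = 24×60 = 1440 minutes
Fraction = 90/1440 = 0.0625
As a percentage: 90/1440 × 100 = 6.25%


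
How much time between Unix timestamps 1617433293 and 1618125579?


692286 seconds (192.3 hours / 8.01 days)

Difference = 1618125579 - 1617433293 = 692286 seconds
In hours: 692286 / 3600 ≈ 192.3
In days: 692286 / 86400 ≈ 8.01


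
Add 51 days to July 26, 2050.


September 15, 2050

Start: July 26, 2050
Add 51 days
July 26 → August 1: 31 - 26 + 1 = 6 days (51 - 6 = 45 left)
August 1 → September 1: 31 - 1 + 1 = 31 days (45 - 31 = 14 left)
September 1 + 14 = September 15, 2050


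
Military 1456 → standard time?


2:56 PM

Hour: 14
14 - 12 = 2 → PM


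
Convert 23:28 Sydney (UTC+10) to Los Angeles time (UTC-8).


Time difference = UTC-8 - UTC+10 = -18 hours
New hour = (23 -18) mod 24
= 5 mod 24 = 5
Minutes unchanged → 05:28

05:28


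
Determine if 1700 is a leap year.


No

Rules: divisible by 4 AND (not by 100 OR by 400)
1700 ÷ 4 = 425 exactly → divisible by 4
1700 ÷ 100 = 17 exactly → divisible by 100
1700 ÷ 400 = 4 remainder 100 → not divisible by 400
Divisible by 100 but not by 400 → not a leap year


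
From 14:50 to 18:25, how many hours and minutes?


3h 35m

End time in minutes: 18×60 + 25 = 1105
Start time in minutes: 14×60 + 50 = 890
Difference = 1105 - 890 = 215 minutes
= 3 hours 35 minutes


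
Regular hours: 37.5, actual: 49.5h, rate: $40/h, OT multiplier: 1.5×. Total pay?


Regular: 37.5h × $40 = $1500.00
Overtime: 49.5 - 37.5 = 12.0h
OT pay: 12.0h × $40 × 1.5 = $720.00
Total = $1500.00 + $720.00 = $2220.00

$2220.00


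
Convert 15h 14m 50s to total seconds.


Hours: 15 × 3600 = 54000
Minutes: 14 × 60 = 840
Seconds: 50
Total = 54000 + 840 + 50 = 54890

54890 seconds


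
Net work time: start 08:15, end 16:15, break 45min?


7h 15m (435 minutes)

Total time = (16×60+15) - (8×60+15)
= 975 - 495 = 480 min
Minus break: 480 - 45 = 435 min
= 7h 15m


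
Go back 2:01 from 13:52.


11:51

Start: 832 minutes from midnight
Subtract: 121 minutes
Remaining: 832 - 121 = 711
Hours: 11, Minutes: 51


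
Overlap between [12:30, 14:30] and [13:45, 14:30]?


45 minutes

Meeting A: 750-870 (in minutes from midnight)
Meeting B: 825-870
Overlap start = max(750, 825) = 825
Overlap end = min(870, 870) = 870
Overlap = max(0, 870 - 825) = 45 min


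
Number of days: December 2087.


Month: December (month 12)
December has 31 days

31 days


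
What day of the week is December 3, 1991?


Zeller's congruence:
q=3, m=12, k=91, j=19
h = (3 + ⌊13×13/5⌋ + 91 + ⌊91/4⌋ + ⌊19/4⌋ - 2×19) mod 7
= (3 + 33 + 91 + 22 + 4 - 38) mod 7
= 115 mod 7 = 3
h=3 → Tuesday

Tuesday


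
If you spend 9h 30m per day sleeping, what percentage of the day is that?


39.6%

Time: 570 minutes
Day: 1440 minutes
Percentage = (570/1440) × 100 ≈ 39.6%


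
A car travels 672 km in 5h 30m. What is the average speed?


122.2 km/h

Distance: 672 km
Time: 5h 30m = 330 min = 330/60 = 11/2 hours
Speed = 672 ÷ (11/2) = 672 × 2 / 11 = 1344/11 ≈ 122.2 km/h


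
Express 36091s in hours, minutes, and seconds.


10h 1m 31s

Hours: 36091 ÷ 3600 = 10 remainder 91
Minutes: 91 ÷ 60 = 1 remainder 31
Seconds: 31


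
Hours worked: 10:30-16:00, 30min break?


5h 0m (300 minutes)

Total time = (16×60+0) - (10×60+30)
= 960 - 630 = 330 min
Minus break: 330 - 30 = 300 min
= 5h 0m


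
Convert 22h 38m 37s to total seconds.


Hours: 22 × 3600 = 79200
Minutes: 38 × 60 = 2280
Seconds: 37
Total = 79200 + 2280 + 37 = 81517

81517 seconds


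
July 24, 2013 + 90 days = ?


Start: July 24, 2013
Add 90 days
July 24 → August 1: 31 - 24 + 1 = 8 days (90 - 8 = 82 left)
August 1 → September 1: 31 - 1 + 1 = 31 days (82 - 31 = 51 left)
September 1 → October 1: 30 - 1 + 1 = 30 days (51 - 30 = 21 left)
October 1 + 21 = October 22, 2013

October 22, 2013


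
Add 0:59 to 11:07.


Start: 667 minutes from midnight
Add: 59 minutes
Total: 726 minutes
Hours: 726 ÷ 60 = 12 remainder 6

12:06


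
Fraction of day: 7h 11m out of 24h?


Total minutes: 7×60 + 11 = 431
Day = 24×60 = 1440 minutes
Fraction = 431/1440 ≈ 0.2993
As a percentage: 431/1440 × 100 ≈ 29.93%

0.2993 (29.93%)


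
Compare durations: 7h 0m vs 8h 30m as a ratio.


Duration 1: 420 minutes
Duration 2: 510 minutes
Ratio = 420:510
GCD = 30
Simplified = 14:17
As a decimal: 14/17 ≈ 0.82

14:17 (0.82)


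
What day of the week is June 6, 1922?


Zeller's congruence:
q=6, m=6, k=22, j=19
h = (6 + ⌊13×7/5⌋ + 22 + ⌊22/4⌋ + ⌊19/4⌋ - 2×19) mod 7
= (6 + 18 + 22 + 5 + 4 - 38) mod 7
= 17 mod 7 = 3
h=3 → Tuesday

Tuesday


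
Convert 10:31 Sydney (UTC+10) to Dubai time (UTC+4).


04:31

Time difference = UTC+4 - UTC+10 = -6 hours
New hour = (10 -6) mod 24
= 4 mod 24 = 4
Minutes unchanged → 04:31


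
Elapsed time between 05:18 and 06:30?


End time in minutes: 6×60 + 30 = 390
Start time in minutes: 5×60 + 18 = 318
Difference = 390 - 318 = 72 minutes
= 1 hours 12 minutes

1h 12m


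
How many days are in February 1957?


Month: February (month 2)
February: 28 or 29 (leap year)
1957 leap year? No

28 days


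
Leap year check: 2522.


No

Rules: divisible by 4 AND (not by 100 OR by 400)
2522 ÷ 4 = 630 remainder 2 → not divisible by 4
Not divisible by 4 → not a leap year


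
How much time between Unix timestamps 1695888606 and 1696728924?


840318 seconds (233.4 hours / 9.73 days)

Difference = 1696728924 - 1695888606 = 840318 seconds
In hours: 840318 / 3600 ≈ 233.4
In days: 840318 / 86400 ≈ 9.73


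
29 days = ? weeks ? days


Weeks: 29 ÷ 7 = 4 remainder 1

4 weeks 1 days


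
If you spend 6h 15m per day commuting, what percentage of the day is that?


26.0%

Time: 375 minutes
Day: 1440 minutes
Percentage = (375/1440) × 100 ≈ 26.0%


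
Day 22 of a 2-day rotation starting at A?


Shift B

Shifts: A, B
Start: A (index 0)
Day 22: (0 + 22 - 1) mod 2
= 21 mod 2
= 1
Index 1 → shift B


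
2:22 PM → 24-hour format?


Input: 2:22 PM
PM: 2 + 12 = 14

14:22


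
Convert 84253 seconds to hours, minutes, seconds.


Hours: 84253 ÷ 3600 = 23 remainder 1453
Minutes: 1453 ÷ 60 = 24 remainder 13
Seconds: 13

23h 24m 13s


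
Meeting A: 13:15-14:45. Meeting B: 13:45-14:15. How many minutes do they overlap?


30 minutes

Meeting A: 795-885 (in minutes from midnight)
Meeting B: 825-855
Overlap start = max(795, 825) = 825
Overlap end = min(885, 855) = 855
Overlap = max(0, 855 - 825) = 30 min


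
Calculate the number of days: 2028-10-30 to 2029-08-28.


302 days

From October 30, 2028 to August 28, 2029
Rest of October 2028: 31 - 30 = 1
Full months: November 30, December 31, January 31, February 2029 28, March 31, April 30, May 31, June 30, July 31
Days into August 2029: 28
Total = 1 + 30 + 31 + 31 + 28 + 31 + 30 + 31 + 30 + 31 + 28 = 302 days


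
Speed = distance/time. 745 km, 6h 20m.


117.6 km/h

Distance: 745 km
Time: 6h 20m = 380 min = 380/60 = 19/3 hours
Speed = 745 ÷ (19/3) = 745 × 3 / 19 = 2235/19 ≈ 117.6 km/h


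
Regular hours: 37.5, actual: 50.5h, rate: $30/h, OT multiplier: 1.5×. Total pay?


Regular: 37.5h × $30 = $1125.00
Overtime: 50.5 - 37.5 = 13.0h
OT pay: 13.0h × $30 × 1.5 = $585.00
Total = $1125.00 + $585.00 = $1710.00

$1710.00


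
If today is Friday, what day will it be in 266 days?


Start: Friday (index 4)
(4 + 266) mod 7
= 270 mod 7
= 4
Index 4 → Friday

Friday


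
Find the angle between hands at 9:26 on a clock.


127.0°

Hour hand = 9×30 + 26×0.5 = 283.0°
Minute hand = 26×6 = 156°
Difference = |283.0 - 156| = 127.0°


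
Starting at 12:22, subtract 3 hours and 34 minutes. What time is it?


Start: 742 minutes from midnight
Subtract: 214 minutes
Remaining: 742 - 214 = 528
Hours: 8, Minutes: 48

08:48


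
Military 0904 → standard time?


Hour: 9
9 < 12 → AM

9:04 AM


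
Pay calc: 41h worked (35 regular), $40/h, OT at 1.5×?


$1760.00

Regular: 35h × $40 = $1400.00
Overtime: 41 - 35 = 6h
OT pay: 6h × $40 × 1.5 = $360.00
Total = $1400.00 + $360.00 = $1760.00


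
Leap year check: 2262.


No

Rules: divisible by 4 AND (not by 100 OR by 400)
2262 ÷ 4 = 565 remainder 2 → not divisible by 4
Not divisible by 4 → not a leap year


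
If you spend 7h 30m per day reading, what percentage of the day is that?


Time: 450 minutes
Day: 1440 minutes
Percentage = (450/1440) × 100 ≈ 31.3%

31.3%


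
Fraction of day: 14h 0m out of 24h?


Total minutes: 14×60 + 0 = 840
Day = 24×60 = 1440 minutes
Fraction = 840/1440 ≈ 0.5833
As a percentage: 840/1440 × 100 ≈ 58.33%

0.5833 (58.33%)


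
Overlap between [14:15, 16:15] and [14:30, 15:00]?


30 minutes

Meeting A: 855-975 (in minutes from midnight)
Meeting B: 870-900
Overlap start = max(855, 870) = 870
Overlap end = min(975, 900) = 900
Overlap = max(0, 900 - 870) = 30 min


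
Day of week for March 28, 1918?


Zeller's congruence:
q=28, m=3, k=18, j=19
h = (28 + ⌊13×4/5⌋ + 18 + ⌊18/4⌋ + ⌊19/4⌋ - 2×19) mod 7
= (28 + 10 + 18 + 4 + 4 - 38) mod 7
= 26 mod 7 = 5
h=5 → Thursday

Thursday


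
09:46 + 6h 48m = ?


Start: 586 minutes from midnight
Add: 408 minutes
Total: 994 minutes
Hours: 994 ÷ 60 = 16 remainder 34

16:34


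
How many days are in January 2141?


31 days

Month: January (month 1)
January has 31 days


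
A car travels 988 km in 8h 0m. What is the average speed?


Distance: 988 km
Time: 8 hours
Speed = 988 / 8 = 123.5 km/h

123.5 km/h


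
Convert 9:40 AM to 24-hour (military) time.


Input: 9:40 AM
AM hour stays: 9

09:40


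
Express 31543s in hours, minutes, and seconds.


8h 45m 43s

Hours: 31543 ÷ 3600 = 8 remainder 2743
Minutes: 2743 ÷ 60 = 45 remainder 43
Seconds: 43


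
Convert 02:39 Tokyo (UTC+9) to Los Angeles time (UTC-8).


09:39 (previous day)

Time difference = UTC-8 - UTC+9 = -17 hours
New hour = (2 -17) mod 24
= -15 mod 24 = 9
Minutes unchanged → 09:39; -15 < 0 → previous day


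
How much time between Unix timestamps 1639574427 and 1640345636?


Difference = 1640345636 - 1639574427 = 771209 seconds
In hours: 771209 / 3600 ≈ 214.2
In days: 771209 / 86400 ≈ 8.93

771209 seconds (214.2 hours / 8.93 days)


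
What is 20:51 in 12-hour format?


8:51 PM

Hour: 20
20 - 12 = 8 → PM


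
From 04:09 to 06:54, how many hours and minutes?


End time in minutes: 6×60 + 54 = 414
Start time in minutes: 4×60 + 9 = 249
Difference = 414 - 249 = 165 minutes
= 2 hours 45 minutes

2h 45m


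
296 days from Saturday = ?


Monday

Start: Saturday (index 5)
(5 + 296) mod 7
= 301 mod 7
= 0
Index 0 → Monday


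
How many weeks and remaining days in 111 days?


15 weeks 6 days

Weeks: 111 ÷ 7 = 15 remainder 6


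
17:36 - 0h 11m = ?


Start: 1056 minutes from midnight
Subtract: 11 minutes
Remaining: 1056 - 11 = 1045
Hours: 17, Minutes: 25

17:25


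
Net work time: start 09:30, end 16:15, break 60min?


5h 45m (345 minutes)

Total time = (16×60+15) - (9×60+30)
= 975 - 570 = 405 min
Minus break: 405 - 60 = 345 min
= 5h 45m


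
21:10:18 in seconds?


Hours: 21 × 3600 = 75600
Minutes: 10 × 60 = 600
Seconds: 18
Total = 75600 + 600 + 18 = 76218

76218 seconds


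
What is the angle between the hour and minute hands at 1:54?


Hour hand = 1×30 + 54×0.5 = 57.0°
Minute hand = 54×6 = 324°
Difference = |57.0 - 324| = 267.0°
Since > 180°: 360 - 267.0 = 93.0°

93.0°


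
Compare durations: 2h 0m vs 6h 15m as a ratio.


Duration 1: 120 minutes
Duration 2: 375 minutes
Ratio = 120:375
GCD = 15
Simplified = 8:25
As a decimal: 8/25 = 0.32

8:25 (0.32)


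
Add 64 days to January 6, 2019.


Start: January 6, 2019
Add 64 days
January 6 → February 1: 31 - 6 + 1 = 26 days (64 - 26 = 38 left)
February 1 → March 1: 28 - 1 + 1 = 28 days (38 - 28 = 10 left)
March 1 + 10 = March 11, 2019

March 11, 2019


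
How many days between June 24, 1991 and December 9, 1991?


From June 24, 1991 to December 9, 1991
Rest of June 1991: 30 - 24 = 6
Full months: July 31, August 31, September 30, October 31, November 30
Days into December 1991: 9
Total = 6 + 31 + 31 + 30 + 31 + 30 + 9 = 168 days

168 days


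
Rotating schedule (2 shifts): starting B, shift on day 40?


Shifts: A, B
Start: B (index 1)
Day 40: (1 + 40 - 1) mod 2
= 40 mod 2
= 0
Index 0 → shift A

Shift A


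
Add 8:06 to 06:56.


15:02

Start: 416 minutes from midnight
Add: 486 minutes
Total: 902 minutes
Hours: 902 ÷ 60 = 15 remainder 2


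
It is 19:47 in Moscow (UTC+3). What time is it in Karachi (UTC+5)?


21:47

Time difference = UTC+5 - UTC+3 = +2 hours
New hour = (19 + 2) mod 24
= 21 mod 24 = 21
Minutes unchanged → 21:47


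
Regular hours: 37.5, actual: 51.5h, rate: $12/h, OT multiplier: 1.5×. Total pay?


$702.00

Regular: 37.5h × $12 = $450.00
Overtime: 51.5 - 37.5 = 14.0h
OT pay: 14.0h × $12 × 1.5 = $252.00
Total = $450.00 + $252.00 = $702.00


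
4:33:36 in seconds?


Hours: 4 × 3600 = 14400
Minutes: 33 × 60 = 1980
Seconds: 36
Total = 14400 + 1980 + 36 = 16416

16416 seconds


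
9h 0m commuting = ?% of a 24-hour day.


Time: 540 minutes
Day: 1440 minutes
Percentage = (540/1440) × 100 = 37.5%

37.5%


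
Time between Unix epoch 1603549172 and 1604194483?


Difference = 1604194483 - 1603549172 = 645311 seconds
In hours: 645311 / 3600 ≈ 179.3
In days: 645311 / 86400 ≈ 7.47

645311 seconds (179.3 hours / 7.47 days)


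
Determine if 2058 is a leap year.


No

Rules: divisible by 4 AND (not by 100 OR by 400)
2058 ÷ 4 = 514 remainder 2 → not divisible by 4
Not divisible by 4 → not a leap year


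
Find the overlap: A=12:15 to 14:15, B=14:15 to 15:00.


0 minutes

Meeting A: 735-855 (in minutes from midnight)
Meeting B: 855-900
Overlap start = max(735, 855) = 855
Overlap end = min(855, 900) = 855
Overlap = max(0, 855 - 855) = 0 min


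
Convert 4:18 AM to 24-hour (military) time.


04:18

Input: 4:18 AM
AM hour stays: 4


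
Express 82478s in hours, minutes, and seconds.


Hours: 82478 ÷ 3600 = 22 remainder 3278
Minutes: 3278 ÷ 60 = 54 remainder 38
Seconds: 38

22h 54m 38s


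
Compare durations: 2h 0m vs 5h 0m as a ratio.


2:5 (0.40)

Duration 1: 120 minutes
Duration 2: 300 minutes
Ratio = 120:300
GCD = 60
Simplified = 2:5
As a decimal: 2/5 = 0.40


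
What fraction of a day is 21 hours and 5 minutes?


Total minutes: 21×60 + 5 = 1265
Day = 24×60 = 1440 minutes
Fraction = 1265/1440 ≈ 0.8785
As a percentage: 1265/1440 × 100 ≈ 87.85%

0.8785 (87.85%)


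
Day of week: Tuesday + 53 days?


Start: Tuesday (index 1)
(1 + 53) mod 7
= 54 mod 7
= 5
Index 5 → Saturday

Saturday


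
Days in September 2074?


Month: September (month 9)
September has 30 days

30 days


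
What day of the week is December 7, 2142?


Friday

Zeller's congruence:
q=7, m=12, k=42, j=21
h = (7 + ⌊13×13/5⌋ + 42 + ⌊42/4⌋ + ⌊21/4⌋ - 2×21) mod 7
= (7 + 33 + 42 + 10 + 5 - 42) mod 7
= 55 mod 7 = 6
h=6 → Friday


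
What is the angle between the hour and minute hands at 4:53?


Hour hand = 4×30 + 53×0.5 = 146.5°
Minute hand = 53×6 = 318°
Difference = |146.5 - 318| = 171.5°

171.5°


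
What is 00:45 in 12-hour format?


Hour: 0
0 → 12 AM (midnight)

12:45 AM


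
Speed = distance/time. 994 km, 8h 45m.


113.6 km/h

Distance: 994 km
Time: 8h 45m = 525 min = 525/60 = 35/4 hours
Speed = 994 ÷ (35/4) = 994 × 4 / 35 = 3976/35 = 113.6 km/h


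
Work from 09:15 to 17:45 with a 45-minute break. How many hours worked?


Total time = (17×60+45) - (9×60+15)
= 1065 - 555 = 510 min
Minus break: 510 - 45 = 465 min
= 7h 45m

7h 45m (465 minutes)


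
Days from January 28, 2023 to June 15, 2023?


138 days

From January 28, 2023 to June 15, 2023
Rest of January 2023: 31 - 28 = 3
Full months: February 2023 28, March 31, April 30, May 31
Days into June 2023: 15
Total = 3 + 28 + 31 + 30 + 31 + 15 = 138 days


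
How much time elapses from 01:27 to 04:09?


2h 42m

End time in minutes: 4×60 + 9 = 249
Start time in minutes: 1×60 + 27 = 87
Difference = 249 - 87 = 162 minutes
= 2 hours 42 minutes


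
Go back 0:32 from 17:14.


Start: 1034 minutes from midnight
Subtract: 32 minutes
Remaining: 1034 - 32 = 1002
Hours: 16, Minutes: 42

16:42


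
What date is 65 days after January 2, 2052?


March 7, 2052

Start: January 2, 2052
Add 65 days
January 2 → February 1: 31 - 2 + 1 = 30 days (65 - 30 = 35 left)
February 1 → March 1: 29 - 1 + 1 = 29 days (35 - 29 = 6 left)
March 1 + 6 = March 7, 2052


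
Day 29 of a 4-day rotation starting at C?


Shifts: A, B, C, D
Start: C (index 2)
Day 29: (2 + 29 - 1) mod 4
= 30 mod 4
= 2
Index 2 → shift C

Shift C


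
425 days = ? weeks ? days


60 weeks 5 days

Weeks: 425 ÷ 7 = 60 remainder 5


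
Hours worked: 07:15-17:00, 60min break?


Total time = (17×60+0) - (7×60+15)
= 1020 - 435 = 585 min
Minus break: 585 - 60 = 525 min
= 8h 45m

8h 45m (525 minutes)


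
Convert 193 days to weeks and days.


Weeks: 193 ÷ 7 = 27 remainder 4

27 weeks 4 days


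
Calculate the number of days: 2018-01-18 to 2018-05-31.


From January 18, 2018 to May 31, 2018
Rest of January 2018: 31 - 18 = 13
Full months: February 2018 28, March 31, April 30
Days into May 2018: 31
Total = 13 + 28 + 31 + 30 + 31 = 133 days

133 days


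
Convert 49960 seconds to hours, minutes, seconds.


Hours: 49960 ÷ 3600 = 13 remainder 3160
Minutes: 3160 ÷ 60 = 52 remainder 40
Seconds: 40

13h 52m 40s


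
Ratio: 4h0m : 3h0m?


Duration 1: 240 minutes
Duration 2: 180 minutes
Ratio = 240:180
GCD = 60
Simplified = 4:3
As a decimal: 4/3 ≈ 1.33

4:3 (1.33)


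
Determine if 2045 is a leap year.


No

Rules: divisible by 4 AND (not by 100 OR by 400)
2045 ÷ 4 = 511 remainder 1 → not divisible by 4
Not divisible by 4 → not a leap year


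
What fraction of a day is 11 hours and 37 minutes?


0.4840 (48.40%)

Total minutes: 11×60 + 37 = 697
Day = 24×60 = 1440 minutes
Fraction = 697/1440 ≈ 0.4840
As a percentage: 697/1440 × 100 ≈ 48.40%


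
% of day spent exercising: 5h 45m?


Time: 345 minutes
Day: 1440 minutes
Percentage = (345/1440) × 100 ≈ 24.0%

24.0%


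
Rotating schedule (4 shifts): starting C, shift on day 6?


Shift D

Shifts: A, B, C, D
Start: C (index 2)
Day 6: (2 + 6 - 1) mod 4
= 7 mod 4
= 3
Index 3 → shift D


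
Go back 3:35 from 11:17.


07:42

Start: 677 minutes from midnight
Subtract: 215 minutes
Remaining: 677 - 215 = 462
Hours: 7, Minutes: 42


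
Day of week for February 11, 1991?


Zeller's congruence:
q=11, m=14, k=90, j=19
h = (11 + ⌊13×15/5⌋ + 90 + ⌊90/4⌋ + ⌊19/4⌋ - 2×19) mod 7
= (11 + 39 + 90 + 22 + 4 - 38) mod 7
= 128 mod 7 = 2
h=2 → Monday

Monday


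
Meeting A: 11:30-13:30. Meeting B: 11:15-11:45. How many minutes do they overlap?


Meeting A: 690-810 (in minutes from midnight)
Meeting B: 675-705
Overlap start = max(690, 675) = 690
Overlap end = min(810, 705) = 705
Overlap = max(0, 705 - 690) = 15 min

15 minutes


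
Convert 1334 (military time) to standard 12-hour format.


Hour: 13
13 - 12 = 1 → PM

1:34 PM


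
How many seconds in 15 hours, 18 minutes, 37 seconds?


Hours: 15 × 3600 = 54000
Minutes: 18 × 60 = 1080
Seconds: 37
Total = 54000 + 1080 + 37 = 55117

55117 seconds


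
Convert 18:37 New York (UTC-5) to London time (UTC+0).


23:37

Time difference = UTC+0 - UTC-5 = +5 hours
New hour = (18 + 5) mod 24
= 23 mod 24 = 23
Minutes unchanged → 23:37


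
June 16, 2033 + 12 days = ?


June 28, 2033

Start: June 16, 2033
Add 12 days
June 16 + 12 = June 28, 2033


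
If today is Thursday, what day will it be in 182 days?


Thursday

Start: Thursday (index 3)
(3 + 182) mod 7
= 185 mod 7
= 3
Index 3 → Thursday


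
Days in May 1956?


31 days

Month: May (month 5)
May has 31 days


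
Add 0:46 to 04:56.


05:42

Start: 296 minutes from midnight
Add: 46 minutes
Total: 342 minutes
Hours: 342 ÷ 60 = 5 remainder 42


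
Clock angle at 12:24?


132.0°

Hour hand (12 ≡ 0 on the dial): 0×30 + 24×0.5 = 12.0°
Minute hand = 24×6 = 144°
Difference = |12.0 - 144| = 132.0°


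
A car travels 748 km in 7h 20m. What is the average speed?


102.0 km/h

Distance: 748 km
Time: 7h 20m = 440 min = 440/60 = 22/3 hours
Speed = 748 ÷ (22/3) = 748 × 3 / 22 = 2244/22 = 102.0 km/h


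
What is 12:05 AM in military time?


Input: 12:05 AM
12 AM → 00 (midnight)

00:05


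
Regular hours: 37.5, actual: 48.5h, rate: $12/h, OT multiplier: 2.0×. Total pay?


Regular: 37.5h × $12 = $450.00
Overtime: 48.5 - 37.5 = 11.0h
OT pay: 11.0h × $12 × 2.0 = $264.00
Total = $450.00 + $264.00 = $714.00

$714.00


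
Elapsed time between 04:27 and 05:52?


1h 25m

End time in minutes: 5×60 + 52 = 352
Start time in minutes: 4×60 + 27 = 267
Difference = 352 - 267 = 85 minutes
= 1 hours 25 minutes


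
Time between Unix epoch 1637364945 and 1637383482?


18537 seconds (5.1 hours / 0.21 days)

Difference = 1637383482 - 1637364945 = 18537 seconds
In hours: 18537 / 3600 ≈ 5.1
In days: 18537 / 86400 ≈ 0.21


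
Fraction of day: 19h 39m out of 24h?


Total minutes: 19×60 + 39 = 1179
Day = 24×60 = 1440 minutes
Fraction = 1179/1440 ≈ 0.8188
As a percentage: 1179/1440 × 100 ≈ 81.88%

0.8188 (81.88%)


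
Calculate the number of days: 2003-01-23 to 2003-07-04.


From January 23, 2003 to July 4, 2003
Rest of January 2003: 31 - 23 = 8
Full months: February 2003 28, March 31, April 30, May 31, June 30
Days into July 2003: 4
Total = 8 + 28 + 31 + 30 + 31 + 30 + 4 = 162 days

162 days


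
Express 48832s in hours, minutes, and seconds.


13h 33m 52s

Hours: 48832 ÷ 3600 = 13 remainder 2032
Minutes: 2032 ÷ 60 = 33 remainder 52
Seconds: 52


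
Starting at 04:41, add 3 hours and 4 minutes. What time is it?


07:45

Start: 281 minutes from midnight
Add: 184 minutes
Total: 465 minutes
Hours: 465 ÷ 60 = 7 remainder 45


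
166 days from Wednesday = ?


Monday

Start: Wednesday (index 2)
(2 + 166) mod 7
= 168 mod 7
= 0
Index 0 → Monday


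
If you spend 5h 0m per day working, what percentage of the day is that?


Time: 300 minutes
Day: 1440 minutes
Percentage = (300/1440) × 100 ≈ 20.8%

20.8%


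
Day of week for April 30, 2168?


Saturday

Zeller's congruence:
q=30, m=4, k=68, j=21
h = (30 + ⌊13×5/5⌋ + 68 + ⌊68/4⌋ + ⌊21/4⌋ - 2×21) mod 7
= (30 + 13 + 68 + 17 + 5 - 42) mod 7
= 91 mod 7 = 0
h=0 → Saturday


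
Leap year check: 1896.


Rules: divisible by 4 AND (not by 100 OR by 400)
1896 ÷ 4 = 474 exactly → divisible by 4
1896 ÷ 100 = 18 remainder 96 → not divisible by 100
Divisible by 4 but not by 100 → leap year

Yes


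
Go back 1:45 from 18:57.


Start: 1137 minutes from midnight
Subtract: 105 minutes
Remaining: 1137 - 105 = 1032
Hours: 17, Minutes: 12

17:12


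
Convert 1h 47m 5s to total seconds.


6425 seconds

Hours: 1 × 3600 = 3600
Minutes: 47 × 60 = 2820
Seconds: 5
Total = 3600 + 2820 + 5 = 6425


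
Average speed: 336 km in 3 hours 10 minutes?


Distance: 336 km
Time: 3h 10m = 190 min = 190/60 = 19/6 hours
Speed = 336 ÷ (19/6) = 336 × 6 / 19 = 2016/19 ≈ 106.1 km/h

106.1 km/h


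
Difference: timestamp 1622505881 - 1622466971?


38910 seconds (10.8 hours / 0.45 days)

Difference = 1622505881 - 1622466971 = 38910 seconds
In hours: 38910 / 3600 ≈ 10.8
In days: 38910 / 86400 ≈ 0.45


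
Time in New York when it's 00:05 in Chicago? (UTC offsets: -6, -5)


Time difference = UTC-5 - UTC-6 = +1 hours
New hour = (0 + 1) mod 24
= 1 mod 24 = 1
Minutes unchanged → 01:05

01:05


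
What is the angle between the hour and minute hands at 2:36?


138.0°

Hour hand = 2×30 + 36×0.5 = 78.0°
Minute hand = 36×6 = 216°
Difference = |78.0 - 216| = 138.0°


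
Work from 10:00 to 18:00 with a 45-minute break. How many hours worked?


Total time = (18×60+0) - (10×60+0)
= 1080 - 600 = 480 min
Minus break: 480 - 45 = 435 min
= 7h 15m

7h 15m (435 minutes)


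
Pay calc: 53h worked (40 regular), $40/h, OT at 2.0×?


$2640.00

Regular: 40h × $40 = $1600.00
Overtime: 53 - 40 = 13h
OT pay: 13h × $40 × 2.0 = $1040.00
Total = $1600.00 + $1040.00 = $2640.00


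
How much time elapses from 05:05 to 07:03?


1h 58m

End time in minutes: 7×60 + 3 = 423
Start time in minutes: 5×60 + 5 = 305
Difference = 423 - 305 = 118 minutes
= 1 hours 58 minutes


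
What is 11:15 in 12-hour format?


Hour: 11
11 < 12 → AM

11:15 AM


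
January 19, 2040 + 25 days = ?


Start: January 19, 2040
Add 25 days
January 19 → February 1: 31 - 19 + 1 = 13 days (25 - 13 = 12 left)
February 1 + 12 = February 13, 2040

February 13, 2040


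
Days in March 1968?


31 days

Month: March (month 3)
March has 31 days


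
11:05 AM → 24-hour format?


11:05

Input: 11:05 AM
AM hour stays: 11


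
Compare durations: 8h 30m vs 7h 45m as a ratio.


Duration 1: 510 minutes
Duration 2: 465 minutes
Ratio = 510:465
GCD = 15
Simplified = 34:31
As a decimal: 34/31 ≈ 1.10

34:31 (1.10)


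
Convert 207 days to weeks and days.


29 weeks 4 days

Weeks: 207 ÷ 7 = 29 remainder 4


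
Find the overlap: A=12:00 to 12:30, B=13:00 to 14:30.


Meeting A: 720-750 (in minutes from midnight)
Meeting B: 780-870
Overlap start = max(720, 780) = 780
Overlap end = min(750, 870) = 750
Overlap = max(0, 750 - 780) = 0 min

0 minutes


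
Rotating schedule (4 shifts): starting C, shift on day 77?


Shifts: A, B, C, D
Start: C (index 2)
Day 77: (2 + 77 - 1) mod 4
= 78 mod 4
= 2
Index 2 → shift C

Shift C


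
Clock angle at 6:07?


141.5°

Hour hand = 6×30 + 7×0.5 = 183.5°
Minute hand = 7×6 = 42°
Difference = |183.5 - 42| = 141.5°


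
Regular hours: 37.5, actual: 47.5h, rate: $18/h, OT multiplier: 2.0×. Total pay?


Regular: 37.5h × $18 = $675.00
Overtime: 47.5 - 37.5 = 10.0h
OT pay: 10.0h × $18 × 2.0 = $360.00
Total = $675.00 + $360.00 = $1035.00

$1035.00


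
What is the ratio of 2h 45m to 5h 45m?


11:23 (0.48)

Duration 1: 165 minutes
Duration 2: 345 minutes
Ratio = 165:345
GCD = 15
Simplified = 11:23
As a decimal: 11/23 ≈ 0.48


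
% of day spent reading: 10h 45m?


44.8%

Time: 645 minutes
Day: 1440 minutes
Percentage = (645/1440) × 100 ≈ 44.8%


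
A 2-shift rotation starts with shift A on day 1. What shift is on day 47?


Shifts: A, B
Start: A (index 0)
Day 47: (0 + 47 - 1) mod 2
= 46 mod 2
= 0
Index 0 → shift A

Shift A


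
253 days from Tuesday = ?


Wednesday

Start: Tuesday (index 1)
(1 + 253) mod 7
= 254 mod 7
= 2
Index 2 → Wednesday


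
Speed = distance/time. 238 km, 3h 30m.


68.0 km/h

Distance: 238 km
Time: 3h 30m = 210 min = 210/60 = 7/2 hours
Speed = 238 ÷ (7/2) = 238 × 2 / 7 = 476/7 = 68.0 km/h


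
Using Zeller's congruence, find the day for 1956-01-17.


Zeller's congruence:
q=17, m=13, k=55, j=19
h = (17 + ⌊13×14/5⌋ + 55 + ⌊55/4⌋ + ⌊19/4⌋ - 2×19) mod 7
= (17 + 36 + 55 + 13 + 4 - 38) mod 7
= 87 mod 7 = 3
h=3 → Tuesday

Tuesday


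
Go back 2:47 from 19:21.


Start: 1161 minutes from midnight
Subtract: 167 minutes
Remaining: 1161 - 167 = 994
Hours: 16, Minutes: 34

16:34


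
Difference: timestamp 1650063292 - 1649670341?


392951 seconds (109.2 hours / 4.55 days)

Difference = 1650063292 - 1649670341 = 392951 seconds
In hours: 392951 / 3600 ≈ 109.2
In days: 392951 / 86400 ≈ 4.55


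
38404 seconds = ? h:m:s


Hours: 38404 ÷ 3600 = 10 remainder 2404
Minutes: 2404 ÷ 60 = 40 remainder 4
Seconds: 4

10h 40m 4s


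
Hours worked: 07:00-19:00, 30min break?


Total time = (19×60+0) - (7×60+0)
= 1140 - 420 = 720 min
Minus break: 720 - 30 = 690 min
= 11h 30m

11h 30m (690 minutes)


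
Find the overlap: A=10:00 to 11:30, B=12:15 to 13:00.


0 minutes

Meeting A: 600-690 (in minutes from midnight)
Meeting B: 735-780
Overlap start = max(600, 735) = 735
Overlap end = min(690, 780) = 690
Overlap = max(0, 690 - 735) = 0 min


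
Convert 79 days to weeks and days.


Weeks: 79 ÷ 7 = 11 remainder 2

11 weeks 2 days


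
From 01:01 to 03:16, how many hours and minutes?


2h 15m

End time in minutes: 3×60 + 16 = 196
Start time in minutes: 1×60 + 1 = 61
Difference = 196 - 61 = 135 minutes
= 2 hours 15 minutes


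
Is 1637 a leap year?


No

Rules: divisible by 4 AND (not by 100 OR by 400)
1637 ÷ 4 = 409 remainder 1 → not divisible by 4
Not divisible by 4 → not a leap year


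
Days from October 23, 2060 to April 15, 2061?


From October 23, 2060 to April 15, 2061
Rest of October 2060: 31 - 23 = 8
Full months: November 30, December 31, January 31, February 2061 28, March 31
Days into April 2061: 15
Total = 8 + 30 + 31 + 31 + 28 + 31 + 15 = 174 days

174 days


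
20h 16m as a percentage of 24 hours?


0.8444 (84.44%)

Total minutes: 20×60 + 16 = 1216
Day = 24×60 = 1440 minutes
Fraction = 1216/1440 ≈ 0.8444
As a percentage: 1216/1440 × 100 ≈ 84.44%


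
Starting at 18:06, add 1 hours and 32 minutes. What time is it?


Start: 1086 minutes from midnight
Add: 92 minutes
Total: 1178 minutes
Hours: 1178 ÷ 60 = 19 remainder 38

19:38


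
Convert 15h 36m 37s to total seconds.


56197 seconds

Hours: 15 × 3600 = 54000
Minutes: 36 × 60 = 2160
Seconds: 37
Total = 54000 + 2160 + 37 = 56197


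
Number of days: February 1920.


29 days

Month: February (month 2)
February: 28 or 29 (leap year)
1920 leap year? Yes


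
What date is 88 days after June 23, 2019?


September 19, 2019

Start: June 23, 2019
Add 88 days
June 23 → July 1: 30 - 23 + 1 = 8 days (88 - 8 = 80 left)
July 1 → August 1: 31 - 1 + 1 = 31 days (80 - 31 = 49 left)
August 1 → September 1: 31 - 1 + 1 = 31 days (49 - 31 = 18 left)
September 1 + 18 = September 19, 2019


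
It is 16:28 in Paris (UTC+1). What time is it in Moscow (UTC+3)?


Time difference = UTC+3 - UTC+1 = +2 hours
New hour = (16 + 2) mod 24
= 18 mod 24 = 18
Minutes unchanged → 18:28

18:28


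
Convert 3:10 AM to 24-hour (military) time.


Input: 3:10 AM
AM hour stays: 3

03:10


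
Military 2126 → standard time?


9:26 PM

Hour: 21
21 - 12 = 9 → PM


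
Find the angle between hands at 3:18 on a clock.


Hour hand = 3×30 + 18×0.5 = 99.0°
Minute hand = 18×6 = 108°
Difference = |99.0 - 108| = 9.0°

9.0°


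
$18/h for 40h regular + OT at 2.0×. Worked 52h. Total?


$1152.00

Regular: 40h × $18 = $720.00
Overtime: 52 - 40 = 12h
OT pay: 12h × $18 × 2.0 = $432.00
Total = $720.00 + $432.00 = $1152.00


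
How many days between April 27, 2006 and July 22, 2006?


86 days

From April 27, 2006 to July 22, 2006
Rest of April 2006: 30 - 27 = 3
Full months: May 31, June 30
Days into July 2006: 22
Total = 3 + 31 + 30 + 22 = 86 days


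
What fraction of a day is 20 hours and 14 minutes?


Total minutes: 20×60 + 14 = 1214
Day = 24×60 = 1440 minutes
Fraction = 1214/1440 ≈ 0.8431
As a percentage: 1214/1440 × 100 ≈ 84.31%

0.8431 (84.31%)


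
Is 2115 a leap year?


Rules: divisible by 4 AND (not by 100 OR by 400)
2115 ÷ 4 = 528 remainder 3 → not divisible by 4
Not divisible by 4 → not a leap year

No


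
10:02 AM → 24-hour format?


Input: 10:02 AM
AM hour stays: 10

10:02


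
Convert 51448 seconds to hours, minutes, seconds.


Hours: 51448 ÷ 3600 = 14 remainder 1048
Minutes: 1048 ÷ 60 = 17 remainder 28
Seconds: 28

14h 17m 28s


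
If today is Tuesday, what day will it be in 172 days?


Saturday

Start: Tuesday (index 1)
(1 + 172) mod 7
= 173 mod 7
= 5
Index 5 → Saturday


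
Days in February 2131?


Month: February (month 2)
February: 28 or 29 (leap year)
2131 leap year? No

28 days


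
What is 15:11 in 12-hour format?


3:11 PM

Hour: 15
15 - 12 = 3 → PM


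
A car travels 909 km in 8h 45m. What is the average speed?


103.9 km/h

Distance: 909 km
Time: 8h 45m = 525 min = 525/60 = 35/4 hours
Speed = 909 ÷ (35/4) = 909 × 4 / 35 = 3636/35 ≈ 103.9 km/h


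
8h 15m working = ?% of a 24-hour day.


Time: 495 minutes
Day: 1440 minutes
Percentage = (495/1440) × 100 ≈ 34.4%

34.4%


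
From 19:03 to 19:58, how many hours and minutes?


0h 55m

End time in minutes: 19×60 + 58 = 1198
Start time in minutes: 19×60 + 3 = 1143
Difference = 1198 - 1143 = 55 minutes
= 0 hours 55 minutes


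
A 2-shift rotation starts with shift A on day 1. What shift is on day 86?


Shift B

Shifts: A, B
Start: A (index 0)
Day 86: (0 + 86 - 1) mod 2
= 85 mod 2
= 1
Index 1 → shift B


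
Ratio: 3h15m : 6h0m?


13:24 (0.54)

Duration 1: 195 minutes
Duration 2: 360 minutes
Ratio = 195:360
GCD = 15
Simplified = 13:24
As a decimal: 13/24 ≈ 0.54


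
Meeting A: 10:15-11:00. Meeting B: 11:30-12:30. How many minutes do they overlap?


0 minutes

Meeting A: 615-660 (in minutes from midnight)
Meeting B: 690-750
Overlap start = max(615, 690) = 690
Overlap end = min(660, 750) = 660
Overlap = max(0, 660 - 690) = 0 min


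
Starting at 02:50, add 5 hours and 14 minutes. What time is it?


08:04

Start: 170 minutes from midnight
Add: 314 minutes
Total: 484 minutes
Hours: 484 ÷ 60 = 8 remainder 4


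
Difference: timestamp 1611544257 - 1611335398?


Difference = 1611544257 - 1611335398 = 208859 seconds
In hours: 208859 / 3600 ≈ 58.0
In days: 208859 / 86400 ≈ 2.42

208859 seconds (58.0 hours / 2.42 days)


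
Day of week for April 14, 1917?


Saturday

Zeller's congruence:
q=14, m=4, k=17, j=19
h = (14 + ⌊13×5/5⌋ + 17 + ⌊17/4⌋ + ⌊19/4⌋ - 2×19) mod 7
= (14 + 13 + 17 + 4 + 4 - 38) mod 7
= 14 mod 7 = 0
h=0 → Saturday


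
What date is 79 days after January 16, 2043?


April 5, 2043

Start: January 16, 2043
Add 79 days
January 16 → February 1: 31 - 16 + 1 = 16 days (79 - 16 = 63 left)
February 1 → March 1: 28 - 1 + 1 = 28 days (63 - 28 = 35 left)
March 1 → April 1: 31 - 1 + 1 = 31 days (35 - 31 = 4 left)
April 1 + 4 = April 5, 2043


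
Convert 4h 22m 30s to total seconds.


15750 seconds

Hours: 4 × 3600 = 14400
Minutes: 22 × 60 = 1320
Seconds: 30
Total = 14400 + 1320 + 30 = 15750


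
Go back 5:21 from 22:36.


17:15

Start: 1356 minutes from midnight
Subtract: 321 minutes
Remaining: 1356 - 321 = 1035
Hours: 17, Minutes: 15


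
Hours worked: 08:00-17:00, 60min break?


8h 0m (480 minutes)

Total time = (17×60+0) - (8×60+0)
= 1020 - 480 = 540 min
Minus break: 540 - 60 = 480 min
= 8h 0m


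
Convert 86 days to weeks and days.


12 weeks 2 days

Weeks: 86 ÷ 7 = 12 remainder 2


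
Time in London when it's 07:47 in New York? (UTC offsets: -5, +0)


12:47

Time difference = UTC+0 - UTC-5 = +5 hours
New hour = (7 + 5) mod 24
= 12 mod 24 = 12
Minutes unchanged → 12:47


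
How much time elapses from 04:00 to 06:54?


End time in minutes: 6×60 + 54 = 414
Start time in minutes: 4×60 + 0 = 240
Difference = 414 - 240 = 174 minutes
= 2 hours 54 minutes

2h 54m
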